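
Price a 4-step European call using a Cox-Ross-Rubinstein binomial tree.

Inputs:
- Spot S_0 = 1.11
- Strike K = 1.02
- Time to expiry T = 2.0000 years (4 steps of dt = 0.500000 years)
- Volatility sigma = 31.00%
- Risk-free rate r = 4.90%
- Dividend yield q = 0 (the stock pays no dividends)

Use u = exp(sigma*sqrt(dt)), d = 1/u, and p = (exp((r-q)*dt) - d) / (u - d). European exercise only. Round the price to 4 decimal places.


dt = T/N = 0.500000
u = exp(sigma*sqrt(dt)) = 1.245084; d = 1/u = 0.803159
p = (exp((r-q)*dt) - d) / (u - d) = 0.501542
Discount per step: exp(-r*dt) = 0.975798
Stock lattice S(k, i) with i counting down-moves:
  k=0: S(0,0) = 1.1100
  k=1: S(1,0) = 1.3820; S(1,1) = 0.8915
  k=2: S(2,0) = 1.7208; S(2,1) = 1.1100; S(2,2) = 0.7160
  k=3: S(3,0) = 2.1425; S(3,1) = 1.3820; S(3,2) = 0.8915; S(3,3) = 0.5751
  k=4: S(4,0) = 2.6676; S(4,1) = 1.7208; S(4,2) = 1.1100; S(4,3) = 0.7160; S(4,4) = 0.4619
Terminal payoffs V(N, i) = max(S_T - K, 0):
  V(4,0) = 1.647582; V(4,1) = 0.700760; V(4,2) = 0.090000; V(4,3) = 0.000000; V(4,4) = 0.000000
Backward induction: V(k, i) = exp(-r*dt) * [p * V(k+1, i) + (1-p) * V(k+1, i+1)].
  V(3,0) = exp(-r*dt) * [p*1.647582 + (1-p)*0.700760] = 1.147178
  V(3,1) = exp(-r*dt) * [p*0.700760 + (1-p)*0.090000] = 0.386730
  V(3,2) = exp(-r*dt) * [p*0.090000 + (1-p)*0.000000] = 0.044046
  V(3,3) = exp(-r*dt) * [p*0.000000 + (1-p)*0.000000] = 0.000000
  V(2,0) = exp(-r*dt) * [p*1.147178 + (1-p)*0.386730] = 0.749536
  V(2,1) = exp(-r*dt) * [p*0.386730 + (1-p)*0.044046] = 0.210691
  V(2,2) = exp(-r*dt) * [p*0.044046 + (1-p)*0.000000] = 0.021556
  V(1,0) = exp(-r*dt) * [p*0.749536 + (1-p)*0.210691] = 0.469304
  V(1,1) = exp(-r*dt) * [p*0.210691 + (1-p)*0.021556] = 0.113598
  V(0,0) = exp(-r*dt) * [p*0.469304 + (1-p)*0.113598] = 0.284932

Answer: Price = V(0,0) = 0.2849


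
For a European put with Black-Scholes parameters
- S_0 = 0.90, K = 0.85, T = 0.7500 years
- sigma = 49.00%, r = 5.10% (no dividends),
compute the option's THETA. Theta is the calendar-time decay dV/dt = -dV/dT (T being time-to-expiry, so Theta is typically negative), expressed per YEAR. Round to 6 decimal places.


d1 = 0.4370091766; d2 = 0.0126567288
phi(d1) = 0.3626101302; exp(-qT) = 1.0000000000; exp(-rT) = 0.9624722927
Theta = -S*exp(-qT)*phi(d1)*sigma/(2*sqrt(T)) + r*K*exp(-rT)*N(-d2) - q*S*exp(-qT)*N(-d1)
N(-d1) = 0.3310523465; N(-d2) = 0.4949508306; sqrt(T) = 0.8660254038
Term 1 = -0.9000 * 1.0000000000 * 0.3626101302 * 0.4900 / (2 * 0.8660254038) = -0.0923246978
Term 2 = 0.0510 * 0.8500 * 0.9624722927 * 0.4949508306 = 0.0206509196
Term 3 = 0 (no dividend yield, q = 0)
Theta = -0.0923246978 + (0.0206509196) + (0.0000000000) = -0.071674

Answer: Theta = -0.071674


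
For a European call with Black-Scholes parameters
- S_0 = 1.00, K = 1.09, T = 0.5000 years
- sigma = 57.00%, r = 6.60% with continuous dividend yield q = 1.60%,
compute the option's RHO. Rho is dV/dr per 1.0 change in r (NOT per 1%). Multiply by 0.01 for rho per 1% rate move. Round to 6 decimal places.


d1 = 0.0497388927; d2 = -0.3533119725
phi(d1) = 0.3984491024; exp(-qT) = 0.9920319148; exp(-rT) = 0.9675385596
N(d2) = 0.3619272854
Rho = K*T*exp(-rT)*N(d2) = 1.0900 * 0.5000 * 0.9675385596 * 0.3619272854 = 0.190847

Answer: Rho = 0.190847


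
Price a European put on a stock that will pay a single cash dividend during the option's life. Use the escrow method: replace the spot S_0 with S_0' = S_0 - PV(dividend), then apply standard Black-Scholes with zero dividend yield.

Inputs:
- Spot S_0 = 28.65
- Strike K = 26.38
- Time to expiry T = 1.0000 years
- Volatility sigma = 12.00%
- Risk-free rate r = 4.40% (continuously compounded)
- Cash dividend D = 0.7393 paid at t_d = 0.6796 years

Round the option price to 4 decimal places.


PV(D) = D * exp(-r * t_d) = 0.7393 * 0.97054025 = 0.71752041
S_0' = S_0 - PV(D) = 28.6500 - 0.71752041 = 27.93247959
d1 = (ln(S_0'/K) + (r + sigma^2/2)*T) / (sigma*sqrt(T)) = 0.90320006
d2 = d1 - sigma*sqrt(T) = 0.78320006
exp(-rT) = 0.95695396
N(-d1) = 0.18320986; N(-d2) = 0.21675482
P = K * exp(-rT) * N(-d2) - S_0' * N(-d1) = 26.3800 * 0.95695396 * 0.21675482 - 27.93247959 * 0.18320986 = 0.3543

Answer: Price = 0.3543


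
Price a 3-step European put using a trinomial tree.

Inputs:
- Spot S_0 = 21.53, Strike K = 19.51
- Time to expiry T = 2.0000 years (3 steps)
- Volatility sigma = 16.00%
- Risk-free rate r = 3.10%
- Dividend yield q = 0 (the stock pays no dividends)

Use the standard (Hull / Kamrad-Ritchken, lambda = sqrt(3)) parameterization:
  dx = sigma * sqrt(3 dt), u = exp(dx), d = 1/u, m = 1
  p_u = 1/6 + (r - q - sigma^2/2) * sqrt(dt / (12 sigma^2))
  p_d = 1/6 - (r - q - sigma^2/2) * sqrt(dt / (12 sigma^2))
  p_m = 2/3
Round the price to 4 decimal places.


Answer: Price = V(0,0) = 0.6710

Derivation:
dt = T/N = 0.666667; dx = sigma*sqrt(3*dt) = 0.226274
u = exp(dx) = 1.253919; d = 1/u = 0.797499
p_u = 0.193478, p_m = 0.666667, p_d = 0.139856
Discount per step: exp(-r*dt) = 0.979545
Stock lattice S(k, j) with j the centered position index:
  k=0: S(0,+0) = 21.5300
  k=1: S(1,-1) = 17.1702; S(1,+0) = 21.5300; S(1,+1) = 26.9969
  k=2: S(2,-2) = 13.6932; S(2,-1) = 17.1702; S(2,+0) = 21.5300; S(2,+1) = 26.9969; S(2,+2) = 33.8519
  k=3: S(3,-3) = 10.9203; S(3,-2) = 13.6932; S(3,-1) = 17.1702; S(3,+0) = 21.5300; S(3,+1) = 26.9969; S(3,+2) = 33.8519; S(3,+3) = 42.4476
Terminal payoffs V(N, j) = max(K - S_T, 0):
  V(3,-3) = 8.589685; V(3,-2) = 5.816805; V(3,-1) = 2.339837; V(3,+0) = 0.000000; V(3,+1) = 0.000000; V(3,+2) = 0.000000; V(3,+3) = 0.000000
Backward induction: V(k, j) = exp(-r*dt) * [p_u * V(k+1, j+1) + p_m * V(k+1, j) + p_d * V(k+1, j-1)]
  V(2,-2) = exp(-r*dt) * [p_u*2.339837 + p_m*5.816805 + p_d*8.589685] = 5.418739
  V(2,-1) = exp(-r*dt) * [p_u*0.000000 + p_m*2.339837 + p_d*5.816805] = 2.324857
  V(2,+0) = exp(-r*dt) * [p_u*0.000000 + p_m*0.000000 + p_d*2.339837] = 0.320546
  V(2,+1) = exp(-r*dt) * [p_u*0.000000 + p_m*0.000000 + p_d*0.000000] = 0.000000
  V(2,+2) = exp(-r*dt) * [p_u*0.000000 + p_m*0.000000 + p_d*0.000000] = 0.000000
  V(1,-1) = exp(-r*dt) * [p_u*0.320546 + p_m*2.324857 + p_d*5.418739] = 2.321291
  V(1,+0) = exp(-r*dt) * [p_u*0.000000 + p_m*0.320546 + p_d*2.324857] = 0.527819
  V(1,+1) = exp(-r*dt) * [p_u*0.000000 + p_m*0.000000 + p_d*0.320546] = 0.043913
  V(0,+0) = exp(-r*dt) * [p_u*0.043913 + p_m*0.527819 + p_d*2.321291] = 0.671009


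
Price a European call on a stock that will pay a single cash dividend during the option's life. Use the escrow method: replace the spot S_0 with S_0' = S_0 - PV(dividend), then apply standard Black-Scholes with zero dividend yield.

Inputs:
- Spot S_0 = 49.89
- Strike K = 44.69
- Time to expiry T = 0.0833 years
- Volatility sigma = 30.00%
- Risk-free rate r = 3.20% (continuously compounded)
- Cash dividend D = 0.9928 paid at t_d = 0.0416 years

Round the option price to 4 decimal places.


Answer: Price = 4.6214

Derivation:
PV(D) = D * exp(-r * t_d) = 0.9928 * 0.99866969 = 0.99147926
S_0' = S_0 - PV(D) = 49.8900 - 0.99147926 = 48.89852074
d1 = (ln(S_0'/K) + (r + sigma^2/2)*T) / (sigma*sqrt(T)) = 1.11348662
d2 = d1 - sigma*sqrt(T) = 1.02690141
exp(-rT) = 0.99733795
N(d1) = 0.86725026; N(d2) = 0.84776655
C = S_0' * N(d1) - K * exp(-rT) * N(d2) = 48.89852074 * 0.86725026 - 44.6900 * 0.99733795 * 0.84776655 = 4.6214


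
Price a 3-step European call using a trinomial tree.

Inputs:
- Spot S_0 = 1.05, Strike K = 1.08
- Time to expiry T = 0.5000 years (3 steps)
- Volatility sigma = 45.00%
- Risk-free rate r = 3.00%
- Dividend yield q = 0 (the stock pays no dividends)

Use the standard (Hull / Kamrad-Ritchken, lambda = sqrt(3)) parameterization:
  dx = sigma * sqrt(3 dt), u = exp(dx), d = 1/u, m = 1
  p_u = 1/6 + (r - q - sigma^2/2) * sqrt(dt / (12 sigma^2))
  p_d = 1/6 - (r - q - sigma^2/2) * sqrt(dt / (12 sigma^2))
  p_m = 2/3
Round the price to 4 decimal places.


dt = T/N = 0.166667; dx = sigma*sqrt(3*dt) = 0.318198
u = exp(dx) = 1.374648; d = 1/u = 0.727459
p_u = 0.148007, p_m = 0.666667, p_d = 0.185326
Discount per step: exp(-r*dt) = 0.995012
Stock lattice S(k, j) with j the centered position index:
  k=0: S(0,+0) = 1.0500
  k=1: S(1,-1) = 0.7638; S(1,+0) = 1.0500; S(1,+1) = 1.4434
  k=2: S(2,-2) = 0.5557; S(2,-1) = 0.7638; S(2,+0) = 1.0500; S(2,+1) = 1.4434; S(2,+2) = 1.9841
  k=3: S(3,-3) = 0.4042; S(3,-2) = 0.5557; S(3,-1) = 0.7638; S(3,+0) = 1.0500; S(3,+1) = 1.4434; S(3,+2) = 1.9841; S(3,+3) = 2.7275
Terminal payoffs V(N, j) = max(S_T - K, 0):
  V(3,-3) = 0.000000; V(3,-2) = 0.000000; V(3,-1) = 0.000000; V(3,+0) = 0.000000; V(3,+1) = 0.363381; V(3,+2) = 0.904141; V(3,+3) = 1.647497
Backward induction: V(k, j) = exp(-r*dt) * [p_u * V(k+1, j+1) + p_m * V(k+1, j) + p_d * V(k+1, j-1)]
  V(2,-2) = exp(-r*dt) * [p_u*0.000000 + p_m*0.000000 + p_d*0.000000] = 0.000000
  V(2,-1) = exp(-r*dt) * [p_u*0.000000 + p_m*0.000000 + p_d*0.000000] = 0.000000
  V(2,+0) = exp(-r*dt) * [p_u*0.363381 + p_m*0.000000 + p_d*0.000000] = 0.053515
  V(2,+1) = exp(-r*dt) * [p_u*0.904141 + p_m*0.363381 + p_d*0.000000] = 0.374197
  V(2,+2) = exp(-r*dt) * [p_u*1.647497 + p_m*0.904141 + p_d*0.363381] = 0.909388
  V(1,-1) = exp(-r*dt) * [p_u*0.053515 + p_m*0.000000 + p_d*0.000000] = 0.007881
  V(1,+0) = exp(-r*dt) * [p_u*0.374197 + p_m*0.053515 + p_d*0.000000] = 0.090606
  V(1,+1) = exp(-r*dt) * [p_u*0.909388 + p_m*0.374197 + p_d*0.053515] = 0.392013
  V(0,+0) = exp(-r*dt) * [p_u*0.392013 + p_m*0.090606 + p_d*0.007881] = 0.119287

Answer: Price = V(0,0) = 0.1193


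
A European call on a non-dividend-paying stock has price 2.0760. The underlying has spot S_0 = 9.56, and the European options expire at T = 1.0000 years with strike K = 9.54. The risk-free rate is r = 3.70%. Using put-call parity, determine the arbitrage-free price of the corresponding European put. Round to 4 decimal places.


Answer: Put price = 1.7095

Derivation:
Put-call parity: C - P = S_0 * exp(-qT) - K * exp(-rT).
S_0 * exp(-qT) = 9.5600 * 1.00000000 = 9.56000000
K * exp(-rT) = 9.5400 * 0.96367614 = 9.19347033
P = C - S*exp(-qT) + K*exp(-rT)
P = 2.0760 - 9.56000000 + 9.19347033 = 1.7095


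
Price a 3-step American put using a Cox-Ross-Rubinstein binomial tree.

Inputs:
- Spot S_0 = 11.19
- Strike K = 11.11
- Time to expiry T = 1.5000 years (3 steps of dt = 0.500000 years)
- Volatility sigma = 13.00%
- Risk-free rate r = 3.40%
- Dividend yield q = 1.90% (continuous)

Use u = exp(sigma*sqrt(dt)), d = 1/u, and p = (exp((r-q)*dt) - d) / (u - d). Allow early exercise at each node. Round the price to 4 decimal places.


dt = T/N = 0.500000
u = exp(sigma*sqrt(dt)) = 1.096281; d = 1/u = 0.912175
p = (exp((r-q)*dt) - d) / (u - d) = 0.517926
Discount per step: exp(-r*dt) = 0.983144
Stock lattice S(k, i) with i counting down-moves:
  k=0: S(0,0) = 11.1900
  k=1: S(1,0) = 12.2674; S(1,1) = 10.2072
  k=2: S(2,0) = 13.4485; S(2,1) = 11.1900; S(2,2) = 9.3108
  k=3: S(3,0) = 14.7434; S(3,1) = 12.2674; S(3,2) = 10.2072; S(3,3) = 8.4931
Terminal payoffs V(N, i) = max(K - S_T, 0):
  V(3,0) = 0.000000; V(3,1) = 0.000000; V(3,2) = 0.902766; V(3,3) = 2.616944
Backward induction: V(k, i) = exp(-r*dt) * [p * V(k+1, i) + (1-p) * V(k+1, i+1)]; then take max(V_cont, immediate exercise) for American.
  V(2,0) = exp(-r*dt) * [p*0.000000 + (1-p)*0.000000] = 0.000000; exercise = 0.000000; V(2,0) = max -> 0.000000
  V(2,1) = exp(-r*dt) * [p*0.000000 + (1-p)*0.902766] = 0.427865; exercise = 0.000000; V(2,1) = max -> 0.427865
  V(2,2) = exp(-r*dt) * [p*0.902766 + (1-p)*2.616944] = 1.699981; exercise = 1.799221; V(2,2) = max -> 1.799221
  V(1,0) = exp(-r*dt) * [p*0.000000 + (1-p)*0.427865] = 0.202786; exercise = 0.000000; V(1,0) = max -> 0.202786
  V(1,1) = exp(-r*dt) * [p*0.427865 + (1-p)*1.799221] = 1.070605; exercise = 0.902766; V(1,1) = max -> 1.070605
  V(0,0) = exp(-r*dt) * [p*0.202786 + (1-p)*1.070605] = 0.610669; exercise = 0.000000; V(0,0) = max -> 0.610669

Answer: Price = V(0,0) = 0.6107


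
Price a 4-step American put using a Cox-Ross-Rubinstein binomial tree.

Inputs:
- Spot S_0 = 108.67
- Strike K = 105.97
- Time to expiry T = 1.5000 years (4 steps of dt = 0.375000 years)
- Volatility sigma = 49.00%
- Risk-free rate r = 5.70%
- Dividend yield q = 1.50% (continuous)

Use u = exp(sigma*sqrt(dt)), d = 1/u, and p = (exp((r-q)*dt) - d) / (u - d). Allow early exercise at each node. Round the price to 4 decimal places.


Answer: Price = V(0,0) = 19.8413

Derivation:
dt = T/N = 0.375000
u = exp(sigma*sqrt(dt)) = 1.349943; d = 1/u = 0.740772
p = (exp((r-q)*dt) - d) / (u - d) = 0.451602
Discount per step: exp(-r*dt) = 0.978852
Stock lattice S(k, i) with i counting down-moves:
  k=0: S(0,0) = 108.6700
  k=1: S(1,0) = 146.6983; S(1,1) = 80.4997
  k=2: S(2,0) = 198.0344; S(2,1) = 108.6700; S(2,2) = 59.6319
  k=3: S(3,0) = 267.3352; S(3,1) = 146.6983; S(3,2) = 80.4997; S(3,3) = 44.1736
  k=4: S(4,0) = 360.8873; S(4,1) = 198.0344; S(4,2) = 108.6700; S(4,3) = 59.6319; S(4,4) = 32.7226
Terminal payoffs V(N, i) = max(K - S_T, 0):
  V(4,0) = 0.000000; V(4,1) = 0.000000; V(4,2) = 0.000000; V(4,3) = 46.338093; V(4,4) = 73.247406
Backward induction: V(k, i) = exp(-r*dt) * [p * V(k+1, i) + (1-p) * V(k+1, i+1)]; then take max(V_cont, immediate exercise) for American.
  V(3,0) = exp(-r*dt) * [p*0.000000 + (1-p)*0.000000] = 0.000000; exercise = 0.000000; V(3,0) = max -> 0.000000
  V(3,1) = exp(-r*dt) * [p*0.000000 + (1-p)*0.000000] = 0.000000; exercise = 0.000000; V(3,1) = max -> 0.000000
  V(3,2) = exp(-r*dt) * [p*0.000000 + (1-p)*46.338093] = 24.874321; exercise = 25.470315; V(3,2) = max -> 25.470315
  V(3,3) = exp(-r*dt) * [p*46.338093 + (1-p)*73.247406] = 59.803065; exercise = 61.796358; V(3,3) = max -> 61.796358
  V(2,0) = exp(-r*dt) * [p*0.000000 + (1-p)*0.000000] = 0.000000; exercise = 0.000000; V(2,0) = max -> 0.000000
  V(2,1) = exp(-r*dt) * [p*0.000000 + (1-p)*25.470315] = 13.672483; exercise = 0.000000; V(2,1) = max -> 13.672483
  V(2,2) = exp(-r*dt) * [p*25.470315 + (1-p)*61.796358] = 44.431509; exercise = 46.338093; V(2,2) = max -> 46.338093
  V(1,0) = exp(-r*dt) * [p*0.000000 + (1-p)*13.672483] = 7.339398; exercise = 0.000000; V(1,0) = max -> 7.339398
  V(1,1) = exp(-r*dt) * [p*13.672483 + (1-p)*46.338093] = 30.918257; exercise = 25.470315; V(1,1) = max -> 30.918257
  V(0,0) = exp(-r*dt) * [p*7.339398 + (1-p)*30.918257] = 19.841331; exercise = 0.000000; V(0,0) = max -> 19.841331


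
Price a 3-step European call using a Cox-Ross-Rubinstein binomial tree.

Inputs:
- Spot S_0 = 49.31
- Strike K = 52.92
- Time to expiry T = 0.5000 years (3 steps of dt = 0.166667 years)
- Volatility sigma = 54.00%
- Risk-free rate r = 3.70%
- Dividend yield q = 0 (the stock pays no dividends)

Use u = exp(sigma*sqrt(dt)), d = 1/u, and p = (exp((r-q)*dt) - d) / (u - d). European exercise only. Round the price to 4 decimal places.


Answer: Price = V(0,0) = 6.9169

Derivation:
dt = T/N = 0.166667
u = exp(sigma*sqrt(dt)) = 1.246643; d = 1/u = 0.802154
p = (exp((r-q)*dt) - d) / (u - d) = 0.459025
Discount per step: exp(-r*dt) = 0.993852
Stock lattice S(k, i) with i counting down-moves:
  k=0: S(0,0) = 49.3100
  k=1: S(1,0) = 61.4720; S(1,1) = 39.5542
  k=2: S(2,0) = 76.6336; S(2,1) = 49.3100; S(2,2) = 31.7286
  k=3: S(3,0) = 95.5347; S(3,1) = 61.4720; S(3,2) = 39.5542; S(3,3) = 25.4512
Terminal payoffs V(N, i) = max(S_T - K, 0):
  V(3,0) = 42.614662; V(3,1) = 8.551950; V(3,2) = 0.000000; V(3,3) = 0.000000
Backward induction: V(k, i) = exp(-r*dt) * [p * V(k+1, i) + (1-p) * V(k+1, i+1)].
  V(2,0) = exp(-r*dt) * [p*42.614662 + (1-p)*8.551950] = 24.038892
  V(2,1) = exp(-r*dt) * [p*8.551950 + (1-p)*0.000000] = 3.901427
  V(2,2) = exp(-r*dt) * [p*0.000000 + (1-p)*0.000000] = 0.000000
  V(1,0) = exp(-r*dt) * [p*24.038892 + (1-p)*3.901427] = 13.064217
  V(1,1) = exp(-r*dt) * [p*3.901427 + (1-p)*0.000000] = 1.779843
  V(0,0) = exp(-r*dt) * [p*13.064217 + (1-p)*1.779843] = 6.916869


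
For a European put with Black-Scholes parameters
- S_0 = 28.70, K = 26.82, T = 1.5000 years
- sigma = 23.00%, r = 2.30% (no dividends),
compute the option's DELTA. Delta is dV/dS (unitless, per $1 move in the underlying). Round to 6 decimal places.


Answer: Delta = -0.307191

Derivation:
d1 = 0.5038289597; d2 = 0.2221376392
phi(d1) = 0.3513893737; exp(-qT) = 1.0000000000; exp(-rT) = 0.9660883397
N(-d1) = 0.3071907877
Delta = -exp(-qT) * N(-d1) = -1.0000000000 * 0.3071907877 = -0.307191


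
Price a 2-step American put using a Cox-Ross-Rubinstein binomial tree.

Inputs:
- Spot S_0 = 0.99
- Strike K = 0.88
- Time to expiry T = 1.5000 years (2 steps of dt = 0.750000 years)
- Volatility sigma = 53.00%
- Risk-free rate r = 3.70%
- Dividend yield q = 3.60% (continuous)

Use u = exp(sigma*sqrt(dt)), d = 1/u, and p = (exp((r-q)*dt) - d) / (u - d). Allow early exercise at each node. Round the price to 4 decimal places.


Answer: Price = V(0,0) = 0.1717

Derivation:
dt = T/N = 0.750000
u = exp(sigma*sqrt(dt)) = 1.582480; d = 1/u = 0.631919
p = (exp((r-q)*dt) - d) / (u - d) = 0.388014
Discount per step: exp(-r*dt) = 0.972631
Stock lattice S(k, i) with i counting down-moves:
  k=0: S(0,0) = 0.9900
  k=1: S(1,0) = 1.5667; S(1,1) = 0.6256
  k=2: S(2,0) = 2.4792; S(2,1) = 0.9900; S(2,2) = 0.3953
Terminal payoffs V(N, i) = max(K - S_T, 0):
  V(2,0) = 0.000000; V(2,1) = 0.000000; V(2,2) = 0.484671
Backward induction: V(k, i) = exp(-r*dt) * [p * V(k+1, i) + (1-p) * V(k+1, i+1)]; then take max(V_cont, immediate exercise) for American.
  V(1,0) = exp(-r*dt) * [p*0.000000 + (1-p)*0.000000] = 0.000000; exercise = 0.000000; V(1,0) = max -> 0.000000
  V(1,1) = exp(-r*dt) * [p*0.000000 + (1-p)*0.484671] = 0.288494; exercise = 0.254400; V(1,1) = max -> 0.288494
  V(0,0) = exp(-r*dt) * [p*0.000000 + (1-p)*0.288494] = 0.171722; exercise = 0.000000; V(0,0) = max -> 0.171722


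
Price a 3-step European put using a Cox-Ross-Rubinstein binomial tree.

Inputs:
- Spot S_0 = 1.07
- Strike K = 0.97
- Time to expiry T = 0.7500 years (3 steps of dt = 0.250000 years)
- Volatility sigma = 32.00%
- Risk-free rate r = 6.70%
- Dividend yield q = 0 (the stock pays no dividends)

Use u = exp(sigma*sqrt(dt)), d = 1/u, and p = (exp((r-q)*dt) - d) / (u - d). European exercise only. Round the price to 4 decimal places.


Answer: Price = V(0,0) = 0.0541

Derivation:
dt = T/N = 0.250000
u = exp(sigma*sqrt(dt)) = 1.173511; d = 1/u = 0.852144
p = (exp((r-q)*dt) - d) / (u - d) = 0.512645
Discount per step: exp(-r*dt) = 0.983390
Stock lattice S(k, i) with i counting down-moves:
  k=0: S(0,0) = 1.0700
  k=1: S(1,0) = 1.2557; S(1,1) = 0.9118
  k=2: S(2,0) = 1.4735; S(2,1) = 1.0700; S(2,2) = 0.7770
  k=3: S(3,0) = 1.7292; S(3,1) = 1.2557; S(3,2) = 0.9118; S(3,3) = 0.6621
Terminal payoffs V(N, i) = max(K - S_T, 0):
  V(3,0) = 0.000000; V(3,1) = 0.000000; V(3,2) = 0.058206; V(3,3) = 0.307902
Backward induction: V(k, i) = exp(-r*dt) * [p * V(k+1, i) + (1-p) * V(k+1, i+1)].
  V(2,0) = exp(-r*dt) * [p*0.000000 + (1-p)*0.000000] = 0.000000
  V(2,1) = exp(-r*dt) * [p*0.000000 + (1-p)*0.058206] = 0.027896
  V(2,2) = exp(-r*dt) * [p*0.058206 + (1-p)*0.307902] = 0.176908
  V(1,0) = exp(-r*dt) * [p*0.000000 + (1-p)*0.027896] = 0.013369
  V(1,1) = exp(-r*dt) * [p*0.027896 + (1-p)*0.176908] = 0.098848
  V(0,0) = exp(-r*dt) * [p*0.013369 + (1-p)*0.098848] = 0.054114


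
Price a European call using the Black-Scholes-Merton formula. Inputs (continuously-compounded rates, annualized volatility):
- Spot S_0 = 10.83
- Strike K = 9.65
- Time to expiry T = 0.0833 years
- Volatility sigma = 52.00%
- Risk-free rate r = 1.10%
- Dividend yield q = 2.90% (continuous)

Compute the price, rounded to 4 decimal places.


d1 = (ln(S/K) + (r - q + 0.5*sigma^2) * T) / (sigma * sqrt(T)) = 0.83371558
d2 = d1 - sigma * sqrt(T) = 0.68363454
exp(-rT) = 0.99908412; exp(-qT) = 0.99758722
C = S_0 * exp(-qT) * N(d1) - K * exp(-rT) * N(d2)
N(d1) = 0.79777936; N(d2) = 0.75289702
C = 10.8300 * 0.99758722 * 0.79777936 - 9.6500 * 0.99908412 * 0.75289702 = 1.3603

Answer: Price = 1.3603


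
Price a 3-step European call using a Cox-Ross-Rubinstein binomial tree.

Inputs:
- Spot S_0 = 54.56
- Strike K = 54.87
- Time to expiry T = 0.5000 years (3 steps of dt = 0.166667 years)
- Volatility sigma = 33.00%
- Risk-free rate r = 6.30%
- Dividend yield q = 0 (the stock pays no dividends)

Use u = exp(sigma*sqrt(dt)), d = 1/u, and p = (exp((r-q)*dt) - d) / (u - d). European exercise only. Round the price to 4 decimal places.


Answer: Price = V(0,0) = 6.1370

Derivation:
dt = T/N = 0.166667
u = exp(sigma*sqrt(dt)) = 1.144219; d = 1/u = 0.873959
p = (exp((r-q)*dt) - d) / (u - d) = 0.505427
Discount per step: exp(-r*dt) = 0.989555
Stock lattice S(k, i) with i counting down-moves:
  k=0: S(0,0) = 54.5600
  k=1: S(1,0) = 62.4286; S(1,1) = 47.6832
  k=2: S(2,0) = 71.4319; S(2,1) = 54.5600; S(2,2) = 41.6732
  k=3: S(3,0) = 81.7337; S(3,1) = 62.4286; S(3,2) = 47.6832; S(3,3) = 36.4206
Terminal payoffs V(N, i) = max(S_T - K, 0):
  V(3,0) = 26.863734; V(3,1) = 7.558565; V(3,2) = 0.000000; V(3,3) = 0.000000
Backward induction: V(k, i) = exp(-r*dt) * [p * V(k+1, i) + (1-p) * V(k+1, i+1)].
  V(2,0) = exp(-r*dt) * [p*26.863734 + (1-p)*7.558565] = 17.135045
  V(2,1) = exp(-r*dt) * [p*7.558565 + (1-p)*0.000000] = 3.780397
  V(2,2) = exp(-r*dt) * [p*0.000000 + (1-p)*0.000000] = 0.000000
  V(1,0) = exp(-r*dt) * [p*17.135045 + (1-p)*3.780397] = 10.420202
  V(1,1) = exp(-r*dt) * [p*3.780397 + (1-p)*0.000000] = 1.890755
  V(0,0) = exp(-r*dt) * [p*10.420202 + (1-p)*1.890755] = 6.136987


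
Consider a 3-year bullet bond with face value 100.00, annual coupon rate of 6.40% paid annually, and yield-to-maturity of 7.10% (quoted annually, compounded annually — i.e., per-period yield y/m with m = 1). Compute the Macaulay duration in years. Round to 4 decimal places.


Coupon per period c = face * coupon_rate / m = 6.400000
Periods per year m = 1; per-period yield y/m = 0.071000
Number of cashflows N = 3
Cashflows (t years, CF_t, discount factor 1/(1+y/m)^(m*t), PV):
  t = 1.0000: CF_t = 6.400000, DF = 0.933707, PV = 5.975724
  t = 2.0000: CF_t = 6.400000, DF = 0.871808, PV = 5.579574
  t = 3.0000: CF_t = 106.400000, DF = 0.814013, PV = 86.611032
Price P = sum_t PV_t = 98.166330
Macaulay numerator sum_t t * PV_t:
  t * PV_t at t = 1.0000: 5.975724
  t * PV_t at t = 2.0000: 11.159148
  t * PV_t at t = 3.0000: 259.833097
Macaulay duration D = (sum_t t * PV_t) / P = 276.967969 / 98.166330 = 2.821415

Answer: Macaulay duration = 2.8214 years


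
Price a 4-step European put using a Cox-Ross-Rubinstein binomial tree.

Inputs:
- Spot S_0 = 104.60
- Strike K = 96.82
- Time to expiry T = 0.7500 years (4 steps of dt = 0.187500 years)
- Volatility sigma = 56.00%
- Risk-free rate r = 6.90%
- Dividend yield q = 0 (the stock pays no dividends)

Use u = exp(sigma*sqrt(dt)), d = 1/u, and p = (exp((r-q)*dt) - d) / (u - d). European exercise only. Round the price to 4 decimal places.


Answer: Price = V(0,0) = 13.1343

Derivation:
dt = T/N = 0.187500
u = exp(sigma*sqrt(dt)) = 1.274415; d = 1/u = 0.784674
p = (exp((r-q)*dt) - d) / (u - d) = 0.466262
Discount per step: exp(-r*dt) = 0.987146
Stock lattice S(k, i) with i counting down-moves:
  k=0: S(0,0) = 104.6000
  k=1: S(1,0) = 133.3038; S(1,1) = 82.0769
  k=2: S(2,0) = 169.8843; S(2,1) = 104.6000; S(2,2) = 64.4036
  k=3: S(3,0) = 216.5031; S(3,1) = 133.3038; S(3,2) = 82.0769; S(3,3) = 50.5358
  k=4: S(4,0) = 275.9148; S(4,1) = 169.8843; S(4,2) = 104.6000; S(4,3) = 64.4036; S(4,4) = 39.6541
Terminal payoffs V(N, i) = max(K - S_T, 0):
  V(4,0) = 0.000000; V(4,1) = 0.000000; V(4,2) = 0.000000; V(4,3) = 32.416413; V(4,4) = 57.165870
Backward induction: V(k, i) = exp(-r*dt) * [p * V(k+1, i) + (1-p) * V(k+1, i+1)].
  V(3,0) = exp(-r*dt) * [p*0.000000 + (1-p)*0.000000] = 0.000000
  V(3,1) = exp(-r*dt) * [p*0.000000 + (1-p)*0.000000] = 0.000000
  V(3,2) = exp(-r*dt) * [p*0.000000 + (1-p)*32.416413] = 17.079465
  V(3,3) = exp(-r*dt) * [p*32.416413 + (1-p)*57.165870] = 45.039648
  V(2,0) = exp(-r*dt) * [p*0.000000 + (1-p)*0.000000] = 0.000000
  V(2,1) = exp(-r*dt) * [p*0.000000 + (1-p)*17.079465] = 8.998778
  V(2,2) = exp(-r*dt) * [p*17.079465 + (1-p)*45.039648] = 31.591502
  V(1,0) = exp(-r*dt) * [p*0.000000 + (1-p)*8.998778] = 4.741250
  V(1,1) = exp(-r*dt) * [p*8.998778 + (1-p)*31.591502] = 20.786694
  V(0,0) = exp(-r*dt) * [p*4.741250 + (1-p)*20.786694] = 13.134281


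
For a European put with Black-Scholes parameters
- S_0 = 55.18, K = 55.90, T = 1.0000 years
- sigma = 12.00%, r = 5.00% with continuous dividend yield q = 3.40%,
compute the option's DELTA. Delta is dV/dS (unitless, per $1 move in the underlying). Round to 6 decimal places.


d1 = 0.0853015719; d2 = -0.0346984281
phi(d1) = 0.3974934940; exp(-qT) = 0.9665715046; exp(-rT) = 0.9512294245
N(-d1) = 0.4660108209
Delta = -exp(-qT) * N(-d1) = -0.9665715046 * 0.4660108209 = -0.450433

Answer: Delta = -0.450433


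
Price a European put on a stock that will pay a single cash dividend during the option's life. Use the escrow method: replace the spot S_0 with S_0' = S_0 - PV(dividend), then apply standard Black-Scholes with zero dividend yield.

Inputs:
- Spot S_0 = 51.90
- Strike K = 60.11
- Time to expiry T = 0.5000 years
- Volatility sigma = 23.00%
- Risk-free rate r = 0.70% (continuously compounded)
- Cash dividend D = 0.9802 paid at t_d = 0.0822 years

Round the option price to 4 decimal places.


PV(D) = D * exp(-r * t_d) = 0.9802 * 0.99942477 = 0.97963616
S_0' = S_0 - PV(D) = 51.9000 - 0.97963616 = 50.92036384
d1 = (ln(S_0'/K) + (r + sigma^2/2)*T) / (sigma*sqrt(T)) = -0.91732224
d2 = d1 - sigma*sqrt(T) = -1.07995680
exp(-rT) = 0.99650612
N(-d1) = 0.82051310; N(-d2) = 0.85991929
P = K * exp(-rT) * N(-d2) - S_0' * N(-d1) = 60.1100 * 0.99650612 * 0.85991929 - 50.92036384 * 0.82051310 = 9.7283

Answer: Price = 9.7283


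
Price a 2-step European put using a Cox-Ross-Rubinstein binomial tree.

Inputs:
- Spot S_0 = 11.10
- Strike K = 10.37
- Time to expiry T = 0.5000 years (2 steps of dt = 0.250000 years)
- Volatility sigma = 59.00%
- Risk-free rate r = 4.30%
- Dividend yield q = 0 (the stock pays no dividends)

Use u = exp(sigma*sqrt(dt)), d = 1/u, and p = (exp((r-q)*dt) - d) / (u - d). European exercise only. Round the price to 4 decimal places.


Answer: Price = V(0,0) = 1.2721

Derivation:
dt = T/N = 0.250000
u = exp(sigma*sqrt(dt)) = 1.343126; d = 1/u = 0.744532
p = (exp((r-q)*dt) - d) / (u - d) = 0.444836
Discount per step: exp(-r*dt) = 0.989308
Stock lattice S(k, i) with i counting down-moves:
  k=0: S(0,0) = 11.1000
  k=1: S(1,0) = 14.9087; S(1,1) = 8.2643
  k=2: S(2,0) = 20.0243; S(2,1) = 11.1000; S(2,2) = 6.1530
Terminal payoffs V(N, i) = max(K - S_T, 0):
  V(2,0) = 0.000000; V(2,1) = 0.000000; V(2,2) = 4.216967
Backward induction: V(k, i) = exp(-r*dt) * [p * V(k+1, i) + (1-p) * V(k+1, i+1)].
  V(1,0) = exp(-r*dt) * [p*0.000000 + (1-p)*0.000000] = 0.000000
  V(1,1) = exp(-r*dt) * [p*0.000000 + (1-p)*4.216967] = 2.316077
  V(0,0) = exp(-r*dt) * [p*0.000000 + (1-p)*2.316077] = 1.272055


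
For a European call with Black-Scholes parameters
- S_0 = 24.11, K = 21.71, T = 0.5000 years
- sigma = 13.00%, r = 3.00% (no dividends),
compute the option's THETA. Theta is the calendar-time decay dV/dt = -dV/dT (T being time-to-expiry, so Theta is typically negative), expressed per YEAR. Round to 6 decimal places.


d1 = 1.3497984006; d2 = 1.2578745191
phi(d1) = 0.1604269798; exp(-qT) = 1.0000000000; exp(-rT) = 0.9851119396
Theta = -S*exp(-qT)*phi(d1)*sigma/(2*sqrt(T)) - r*K*exp(-rT)*N(d2) + q*S*exp(-qT)*N(d1)
N(d1) = 0.9114596710; N(d2) = 0.8957814299; sqrt(T) = 0.7071067812
Term 1 = -24.1100 * 1.0000000000 * 0.1604269798 * 0.1300 / (2 * 0.7071067812) = -0.3555518743
Term 2 = -0.0300 * 21.7100 * 0.9851119396 * 0.8957814299 = -0.5747364167
Term 3 = 0 (no dividend yield, q = 0)
Theta = -0.3555518743 + (-0.5747364167) + (0.0000000000) = -0.930288

Answer: Theta = -0.930288


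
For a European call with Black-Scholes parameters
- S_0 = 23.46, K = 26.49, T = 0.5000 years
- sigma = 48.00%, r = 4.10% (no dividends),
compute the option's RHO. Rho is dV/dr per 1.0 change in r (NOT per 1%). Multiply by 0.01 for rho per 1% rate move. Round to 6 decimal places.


Answer: Rho = 4.154746

Derivation:
d1 = -0.1277814434; d2 = -0.4671926983
phi(d1) = 0.3956985552; exp(-qT) = 1.0000000000; exp(-rT) = 0.9797086965
N(d2) = 0.3201810086
Rho = K*T*exp(-rT)*N(d2) = 26.4900 * 0.5000 * 0.9797086965 * 0.3201810086 = 4.154746


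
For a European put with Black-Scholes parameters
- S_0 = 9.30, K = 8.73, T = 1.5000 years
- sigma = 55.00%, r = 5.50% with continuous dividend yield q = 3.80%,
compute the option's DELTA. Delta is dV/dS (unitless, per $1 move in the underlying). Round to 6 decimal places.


Answer: Delta = -0.301981

Derivation:
d1 = 0.4685562575; d2 = -0.2050534218
phi(d1) = 0.3574674334; exp(-qT) = 0.9445940694; exp(-rT) = 0.9208114379
N(-d1) = 0.3196934250
Delta = -exp(-qT) * N(-d1) = -0.9445940694 * 0.3196934250 = -0.301981


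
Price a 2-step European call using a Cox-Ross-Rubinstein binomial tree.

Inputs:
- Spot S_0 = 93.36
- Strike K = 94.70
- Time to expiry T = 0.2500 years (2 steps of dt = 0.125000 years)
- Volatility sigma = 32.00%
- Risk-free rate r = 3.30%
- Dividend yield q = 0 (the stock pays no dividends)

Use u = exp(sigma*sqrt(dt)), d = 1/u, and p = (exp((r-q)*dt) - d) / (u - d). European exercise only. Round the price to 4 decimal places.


Answer: Price = V(0,0) = 5.3254

Derivation:
dt = T/N = 0.125000
u = exp(sigma*sqrt(dt)) = 1.119785; d = 1/u = 0.893028
p = (exp((r-q)*dt) - d) / (u - d) = 0.489975
Discount per step: exp(-r*dt) = 0.995883
Stock lattice S(k, i) with i counting down-moves:
  k=0: S(0,0) = 93.3600
  k=1: S(1,0) = 104.5432; S(1,1) = 83.3731
  k=2: S(2,0) = 117.0659; S(2,1) = 93.3600; S(2,2) = 74.4545
Terminal payoffs V(N, i) = max(S_T - K, 0):
  V(2,0) = 22.365916; V(2,1) = 0.000000; V(2,2) = 0.000000
Backward induction: V(k, i) = exp(-r*dt) * [p * V(k+1, i) + (1-p) * V(k+1, i+1)].
  V(1,0) = exp(-r*dt) * [p*22.365916 + (1-p)*0.000000] = 10.913621
  V(1,1) = exp(-r*dt) * [p*0.000000 + (1-p)*0.000000] = 0.000000
  V(0,0) = exp(-r*dt) * [p*10.913621 + (1-p)*0.000000] = 5.325386


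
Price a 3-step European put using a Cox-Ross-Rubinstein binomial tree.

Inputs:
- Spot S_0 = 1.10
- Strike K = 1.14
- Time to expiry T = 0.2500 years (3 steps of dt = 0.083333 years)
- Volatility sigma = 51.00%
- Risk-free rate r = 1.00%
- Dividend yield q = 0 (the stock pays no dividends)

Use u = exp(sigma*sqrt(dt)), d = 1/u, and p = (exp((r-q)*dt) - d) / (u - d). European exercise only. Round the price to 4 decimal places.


dt = T/N = 0.083333
u = exp(sigma*sqrt(dt)) = 1.158614; d = 1/u = 0.863100
p = (exp((r-q)*dt) - d) / (u - d) = 0.466081
Discount per step: exp(-r*dt) = 0.999167
Stock lattice S(k, i) with i counting down-moves:
  k=0: S(0,0) = 1.1000
  k=1: S(1,0) = 1.2745; S(1,1) = 0.9494
  k=2: S(2,0) = 1.4766; S(2,1) = 1.1000; S(2,2) = 0.8194
  k=3: S(3,0) = 1.7108; S(3,1) = 1.2745; S(3,2) = 0.9494; S(3,3) = 0.7073
Terminal payoffs V(N, i) = max(K - S_T, 0):
  V(3,0) = 0.000000; V(3,1) = 0.000000; V(3,2) = 0.190590; V(3,3) = 0.432744
Backward induction: V(k, i) = exp(-r*dt) * [p * V(k+1, i) + (1-p) * V(k+1, i+1)].
  V(2,0) = exp(-r*dt) * [p*0.000000 + (1-p)*0.000000] = 0.000000
  V(2,1) = exp(-r*dt) * [p*0.000000 + (1-p)*0.190590] = 0.101675
  V(2,2) = exp(-r*dt) * [p*0.190590 + (1-p)*0.432744] = 0.319614
  V(1,0) = exp(-r*dt) * [p*0.000000 + (1-p)*0.101675] = 0.054241
  V(1,1) = exp(-r*dt) * [p*0.101675 + (1-p)*0.319614] = 0.217855
  V(0,0) = exp(-r*dt) * [p*0.054241 + (1-p)*0.217855] = 0.141479

Answer: Price = V(0,0) = 0.1415


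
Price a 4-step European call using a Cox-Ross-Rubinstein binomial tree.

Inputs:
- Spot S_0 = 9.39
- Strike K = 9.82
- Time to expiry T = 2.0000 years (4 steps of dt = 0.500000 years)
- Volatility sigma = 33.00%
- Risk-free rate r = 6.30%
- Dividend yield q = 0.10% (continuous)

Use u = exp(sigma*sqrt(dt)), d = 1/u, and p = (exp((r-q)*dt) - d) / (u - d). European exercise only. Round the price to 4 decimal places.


Answer: Price = V(0,0) = 2.0065

Derivation:
dt = T/N = 0.500000
u = exp(sigma*sqrt(dt)) = 1.262817; d = 1/u = 0.791880
p = (exp((r-q)*dt) - d) / (u - d) = 0.508784
Discount per step: exp(-r*dt) = 0.968991
Stock lattice S(k, i) with i counting down-moves:
  k=0: S(0,0) = 9.3900
  k=1: S(1,0) = 11.8579; S(1,1) = 7.4358
  k=2: S(2,0) = 14.9743; S(2,1) = 9.3900; S(2,2) = 5.8882
  k=3: S(3,0) = 18.9098; S(3,1) = 11.8579; S(3,2) = 7.4358; S(3,3) = 4.6628
  k=4: S(4,0) = 23.8796; S(4,1) = 14.9743; S(4,2) = 9.3900; S(4,3) = 5.8882; S(4,4) = 3.6924
Terminal payoffs V(N, i) = max(S_T - K, 0):
  V(4,0) = 14.059641; V(4,1) = 5.154306; V(4,2) = 0.000000; V(4,3) = 0.000000; V(4,4) = 0.000000
Backward induction: V(k, i) = exp(-r*dt) * [p * V(k+1, i) + (1-p) * V(k+1, i+1)].
  V(3,0) = exp(-r*dt) * [p*14.059641 + (1-p)*5.154306] = 9.384870
  V(3,1) = exp(-r*dt) * [p*5.154306 + (1-p)*0.000000] = 2.541110
  V(3,2) = exp(-r*dt) * [p*0.000000 + (1-p)*0.000000] = 0.000000
  V(3,3) = exp(-r*dt) * [p*0.000000 + (1-p)*0.000000] = 0.000000
  V(2,0) = exp(-r*dt) * [p*9.384870 + (1-p)*2.541110] = 5.836335
  V(2,1) = exp(-r*dt) * [p*2.541110 + (1-p)*0.000000] = 1.252785
  V(2,2) = exp(-r*dt) * [p*0.000000 + (1-p)*0.000000] = 0.000000
  V(1,0) = exp(-r*dt) * [p*5.836335 + (1-p)*1.252785] = 3.473660
  V(1,1) = exp(-r*dt) * [p*1.252785 + (1-p)*0.000000] = 0.617632
  V(0,0) = exp(-r*dt) * [p*3.473660 + (1-p)*0.617632] = 2.006522


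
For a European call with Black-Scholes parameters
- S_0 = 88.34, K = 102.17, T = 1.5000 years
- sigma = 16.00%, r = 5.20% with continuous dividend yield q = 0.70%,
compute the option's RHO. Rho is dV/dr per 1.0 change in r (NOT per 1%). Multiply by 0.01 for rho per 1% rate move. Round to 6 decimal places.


d1 = -0.2997822639; d2 = -0.4957414433
phi(d1) = 0.3814127198; exp(-qT) = 0.9895549326; exp(-rT) = 0.9249644265
N(d2) = 0.3100384217
Rho = K*T*exp(-rT)*N(d2) = 102.1700 * 1.5000 * 0.9249644265 * 0.3100384217 = 43.949628

Answer: Rho = 43.949628


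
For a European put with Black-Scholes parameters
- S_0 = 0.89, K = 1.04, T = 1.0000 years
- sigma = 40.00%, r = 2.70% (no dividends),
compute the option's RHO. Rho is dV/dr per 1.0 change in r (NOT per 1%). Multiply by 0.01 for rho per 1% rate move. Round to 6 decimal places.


d1 = -0.1218863235; d2 = -0.5218863235
phi(d1) = 0.3959898612; exp(-qT) = 1.0000000000; exp(-rT) = 0.9733612415
N(-d2) = 0.6991252594
Rho = -K*T*exp(-rT)*N(-d2) = -1.0400 * 1.0000 * 0.9733612415 * 0.6991252594 = -0.707721

Answer: Rho = -0.707721


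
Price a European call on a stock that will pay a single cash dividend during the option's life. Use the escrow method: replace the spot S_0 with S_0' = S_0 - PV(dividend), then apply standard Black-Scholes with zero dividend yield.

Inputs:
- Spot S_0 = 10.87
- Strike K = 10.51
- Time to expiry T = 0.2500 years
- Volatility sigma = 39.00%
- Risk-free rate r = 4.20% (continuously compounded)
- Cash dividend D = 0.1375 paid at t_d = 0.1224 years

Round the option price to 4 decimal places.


PV(D) = D * exp(-r * t_d) = 0.1375 * 0.99487239 = 0.13679495
S_0' = S_0 - PV(D) = 10.8700 - 0.13679495 = 10.73320505
d1 = (ln(S_0'/K) + (r + sigma^2/2)*T) / (sigma*sqrt(T)) = 0.25911552
d2 = d1 - sigma*sqrt(T) = 0.06411552
exp(-rT) = 0.98955493
N(d1) = 0.60222695; N(d2) = 0.52556088
C = S_0' * N(d1) - K * exp(-rT) * N(d2) = 10.73320505 * 0.60222695 - 10.5100 * 0.98955493 * 0.52556088 = 0.9979

Answer: Price = 0.9979


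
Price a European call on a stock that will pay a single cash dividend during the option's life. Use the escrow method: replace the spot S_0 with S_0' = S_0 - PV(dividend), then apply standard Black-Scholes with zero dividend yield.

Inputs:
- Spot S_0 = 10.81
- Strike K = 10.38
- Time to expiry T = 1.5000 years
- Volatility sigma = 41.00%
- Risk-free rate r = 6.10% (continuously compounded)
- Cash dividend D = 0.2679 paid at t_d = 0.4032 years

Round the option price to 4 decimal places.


PV(D) = D * exp(-r * t_d) = 0.2679 * 0.97570480 = 0.26139132
S_0' = S_0 - PV(D) = 10.8100 - 0.26139132 = 10.54860868
d1 = (ln(S_0'/K) + (r + sigma^2/2)*T) / (sigma*sqrt(T)) = 0.46537934
d2 = d1 - sigma*sqrt(T) = -0.03676605
exp(-rT) = 0.91256132
N(d1) = 0.67917009; N(d2) = 0.48533577
C = S_0' * N(d1) - K * exp(-rT) * N(d2) = 10.54860868 * 0.67917009 - 10.3800 * 0.91256132 * 0.48533577 = 2.5670

Answer: Price = 2.5670


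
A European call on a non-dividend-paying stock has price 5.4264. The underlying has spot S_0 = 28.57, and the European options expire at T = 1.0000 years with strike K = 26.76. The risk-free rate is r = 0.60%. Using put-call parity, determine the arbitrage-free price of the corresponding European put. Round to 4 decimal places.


Answer: Put price = 3.4563

Derivation:
Put-call parity: C - P = S_0 * exp(-qT) - K * exp(-rT).
S_0 * exp(-qT) = 28.5700 * 1.00000000 = 28.57000000
K * exp(-rT) = 26.7600 * 0.99401796 = 26.59992072
P = C - S*exp(-qT) + K*exp(-rT)
P = 5.4264 - 28.57000000 + 26.59992072 = 3.4563


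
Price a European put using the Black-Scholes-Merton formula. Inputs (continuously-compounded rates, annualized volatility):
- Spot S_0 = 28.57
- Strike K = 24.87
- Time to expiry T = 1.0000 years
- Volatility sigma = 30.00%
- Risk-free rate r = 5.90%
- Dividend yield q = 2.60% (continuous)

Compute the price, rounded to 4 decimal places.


d1 = (ln(S/K) + (r - q + 0.5*sigma^2) * T) / (sigma * sqrt(T)) = 0.72231653
d2 = d1 - sigma * sqrt(T) = 0.42231653
exp(-rT) = 0.94270677; exp(-qT) = 0.97433509
P = K * exp(-rT) * N(-d2) - S_0 * exp(-qT) * N(-d1)
N(-d1) = 0.23504995; N(-d2) = 0.33639700
P = 24.8700 * 0.94270677 * 0.33639700 - 28.5700 * 0.97433509 * 0.23504995 = 1.3438

Answer: Price = 1.3438


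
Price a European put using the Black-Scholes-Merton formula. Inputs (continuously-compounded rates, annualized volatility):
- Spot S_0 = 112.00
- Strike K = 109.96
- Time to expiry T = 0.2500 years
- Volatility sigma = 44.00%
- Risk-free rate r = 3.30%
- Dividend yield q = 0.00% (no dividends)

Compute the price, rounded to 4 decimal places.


Answer: Price = 8.2801

Derivation:
d1 = (ln(S/K) + (r - q + 0.5*sigma^2) * T) / (sigma * sqrt(T)) = 0.23105549
d2 = d1 - sigma * sqrt(T) = 0.01105549
exp(-rT) = 0.99178394; exp(-qT) = 1.00000000
P = K * exp(-rT) * N(-d2) - S_0 * exp(-qT) * N(-d1)
N(-d1) = 0.40863585; N(-d2) = 0.49558959
P = 109.9600 * 0.99178394 * 0.49558959 - 112.0000 * 1.00000000 * 0.40863585 = 8.2801


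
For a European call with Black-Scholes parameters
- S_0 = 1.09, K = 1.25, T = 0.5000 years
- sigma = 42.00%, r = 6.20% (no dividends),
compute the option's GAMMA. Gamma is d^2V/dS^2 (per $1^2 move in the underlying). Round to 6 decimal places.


Answer: Gamma = 1.205942

Derivation:
d1 = -0.2083131697; d2 = -0.5052980178
phi(d1) = 0.3903795837; exp(-qT) = 1.0000000000; exp(-rT) = 0.9694755731
Gamma = exp(-qT) * phi(d1) / (S * sigma * sqrt(T)) = 1.0000000000 * 0.3903795837 / (1.0900 * 0.4200 * 0.7071067812) = 1.205942


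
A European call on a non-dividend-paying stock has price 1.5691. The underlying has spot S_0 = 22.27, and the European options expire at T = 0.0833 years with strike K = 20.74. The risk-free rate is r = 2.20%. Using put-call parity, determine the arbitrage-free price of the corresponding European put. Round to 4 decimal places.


Answer: Put price = 0.0011

Derivation:
Put-call parity: C - P = S_0 * exp(-qT) - K * exp(-rT).
S_0 * exp(-qT) = 22.2700 * 1.00000000 = 22.27000000
K * exp(-rT) = 20.7400 * 0.99816908 = 20.70202668
P = C - S*exp(-qT) + K*exp(-rT)
P = 1.5691 - 22.27000000 + 20.70202668 = 0.0011


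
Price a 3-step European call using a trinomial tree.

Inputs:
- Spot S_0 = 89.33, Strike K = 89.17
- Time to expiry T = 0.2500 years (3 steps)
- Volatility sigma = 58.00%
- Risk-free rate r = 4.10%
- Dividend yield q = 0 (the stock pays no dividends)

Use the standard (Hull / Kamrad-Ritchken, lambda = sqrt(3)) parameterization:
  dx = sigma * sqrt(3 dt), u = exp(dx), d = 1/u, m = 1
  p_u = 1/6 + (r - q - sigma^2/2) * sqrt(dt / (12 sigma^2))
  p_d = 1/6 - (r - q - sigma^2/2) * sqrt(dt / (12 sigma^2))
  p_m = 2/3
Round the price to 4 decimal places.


dt = T/N = 0.083333; dx = sigma*sqrt(3*dt) = 0.290000
u = exp(dx) = 1.336427; d = 1/u = 0.748264
p_u = 0.148391, p_m = 0.666667, p_d = 0.184943
Discount per step: exp(-r*dt) = 0.996589
Stock lattice S(k, j) with j the centered position index:
  k=0: S(0,+0) = 89.3300
  k=1: S(1,-1) = 66.8424; S(1,+0) = 89.3300; S(1,+1) = 119.3831
  k=2: S(2,-2) = 50.0157; S(2,-1) = 66.8424; S(2,+0) = 89.3300; S(2,+1) = 119.3831; S(2,+2) = 159.5468
  k=3: S(3,-3) = 37.4249; S(3,-2) = 50.0157; S(3,-1) = 66.8424; S(3,+0) = 89.3300; S(3,+1) = 119.3831; S(3,+2) = 159.5468; S(3,+3) = 213.2227
Terminal payoffs V(N, j) = max(S_T - K, 0):
  V(3,-3) = 0.000000; V(3,-2) = 0.000000; V(3,-1) = 0.000000; V(3,+0) = 0.160000; V(3,+1) = 30.213068; V(3,+2) = 70.376813; V(3,+3) = 124.052747
Backward induction: V(k, j) = exp(-r*dt) * [p_u * V(k+1, j+1) + p_m * V(k+1, j) + p_d * V(k+1, j-1)]
  V(2,-2) = exp(-r*dt) * [p_u*0.000000 + p_m*0.000000 + p_d*0.000000] = 0.000000
  V(2,-1) = exp(-r*dt) * [p_u*0.160000 + p_m*0.000000 + p_d*0.000000] = 0.023662
  V(2,+0) = exp(-r*dt) * [p_u*30.213068 + p_m*0.160000 + p_d*0.000000] = 4.574352
  V(2,+1) = exp(-r*dt) * [p_u*70.376813 + p_m*30.213068 + p_d*0.160000] = 30.510485
  V(2,+2) = exp(-r*dt) * [p_u*124.052747 + p_m*70.376813 + p_d*30.213068] = 70.671968
  V(1,-1) = exp(-r*dt) * [p_u*4.574352 + p_m*0.023662 + p_d*0.000000] = 0.692197
  V(1,+0) = exp(-r*dt) * [p_u*30.510485 + p_m*4.574352 + p_d*0.023662] = 7.555561
  V(1,+1) = exp(-r*dt) * [p_u*70.671968 + p_m*30.510485 + p_d*4.574352] = 31.565353
  V(0,+0) = exp(-r*dt) * [p_u*31.565353 + p_m*7.555561 + p_d*0.692197] = 9.815472

Answer: Price = V(0,0) = 9.8155
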